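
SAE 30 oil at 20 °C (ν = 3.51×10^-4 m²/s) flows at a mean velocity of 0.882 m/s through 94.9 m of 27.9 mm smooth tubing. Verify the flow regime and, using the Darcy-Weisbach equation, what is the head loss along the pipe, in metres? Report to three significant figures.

Re = VD/ν = 0.882·0.02790/3.51×10^-4 = 70.1 → laminar (Re < 2300)
f = 64/Re = 0.9129
h_f = f(L/D)V²/(2g) = 0.9129·(94.9/0.02790)·0.882²/(2·9.81) = 123.1 m

h_f ≈ 123 m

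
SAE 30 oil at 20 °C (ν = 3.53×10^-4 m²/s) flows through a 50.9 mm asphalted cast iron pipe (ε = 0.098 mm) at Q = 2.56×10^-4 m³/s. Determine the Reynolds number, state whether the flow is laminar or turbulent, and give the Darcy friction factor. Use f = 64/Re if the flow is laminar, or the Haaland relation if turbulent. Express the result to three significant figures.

V = 4Q/(πD²) = 0.1258 m/s
Re = VD/ν = 0.1258·0.0509/3.53×10^-4 = 18.1
Re < 2300 → laminar → f = 64/Re = 3.528

Re ≈ 18.1; laminar; f = 64/Re ≈ 3.53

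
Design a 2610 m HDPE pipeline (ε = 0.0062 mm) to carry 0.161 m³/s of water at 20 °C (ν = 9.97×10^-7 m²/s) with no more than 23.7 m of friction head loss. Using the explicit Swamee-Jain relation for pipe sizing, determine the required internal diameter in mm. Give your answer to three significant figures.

Swamee-Jain (Type III): D = 0.66·[ε^1.25·(LQ²/(gh_f))^4.75 + ν·Q^9.4·(L/(gh_f))^5.2]^0.04
LQ²/(gh_f) = 0.2910; L/(gh_f) = 11.23
Term 1 = ε^1.25·(…)^4.75 = 8.79×10^-10; Term 2 = ν·Q^9.4·(…)^5.2 = 1.01×10^-8
D = 0.66·(8.79×10^-10 + 1.01×10^-8)^0.04 = 0.3171 m = 317 mm
Check: V = 2.04 m/s, Re = 6.48×10^5, f = 0.01286, h_f = 22.4 m ≈ 23.7 m ✓

D ≈ 317 mm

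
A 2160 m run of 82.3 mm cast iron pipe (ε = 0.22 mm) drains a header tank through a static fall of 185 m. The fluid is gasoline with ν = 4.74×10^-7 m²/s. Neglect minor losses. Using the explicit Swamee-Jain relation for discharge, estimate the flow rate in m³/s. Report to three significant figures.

Swamee-Jain (Type II): Q = -0.965·√(gD⁵h_f/L)·ln[ε/(3.7D) + √(3.17ν²L/(gD³h_f))]
√(gD⁵h_f/L) = √(9.81·0.0823⁵·185/2160) = 0.001781
ε/(3.7D) = 7.22×10^-4; √(3.17ν²L/(gD³h_f)) = 3.90×10^-5
Q = -0.965·0.001781·ln(7.615×10^-4) = 0.01234 m³/s
Check: V = 2.32 m/s, Re = 4.03×10^5, f = 0.02583, h_f = 186 m ≈ 185 m ✓

Q ≈ 0.0123 m³/s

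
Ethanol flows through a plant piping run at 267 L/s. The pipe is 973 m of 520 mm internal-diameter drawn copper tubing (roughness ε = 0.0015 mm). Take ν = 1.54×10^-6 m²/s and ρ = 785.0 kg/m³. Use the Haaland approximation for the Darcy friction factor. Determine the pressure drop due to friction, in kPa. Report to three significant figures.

V = 4Q/(πD²) = 4·0.267/(π·0.520²) = 1.257 m/s
Re = VD/ν = 1.257·0.520/1.54×10^-6 = 4.25×10^5 → turbulent
ε/D = 0.0015/520 = 2.88×10^-6
Haaland: f = 0.01348
h_f = f(L/D)V²/(2g) = 0.01348·(973/0.520)·1.257²/(2·9.81) = 2.032 m
Δp = ρg·h_f = 785.0·9.81·2.032 = 15.65 kPa

Δp ≈ 15.7 kPa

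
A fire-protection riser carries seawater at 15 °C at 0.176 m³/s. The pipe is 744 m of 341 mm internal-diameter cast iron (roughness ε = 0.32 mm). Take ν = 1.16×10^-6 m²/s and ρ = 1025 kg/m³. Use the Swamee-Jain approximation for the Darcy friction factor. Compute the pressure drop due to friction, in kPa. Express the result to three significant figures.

Δp ≈ 83.1 kPa

V = 4Q/(πD²) = 4·0.176/(π·0.341²) = 1.927 m/s
Re = VD/ν = 1.927·0.341/1.16×10^-6 = 5.67×10^5 → turbulent
ε/D = 0.32/341 = 9.38×10^-4
Swamee-Jain: f = 0.02001
h_f = f(L/D)V²/(2g) = 0.02001·(744/0.341)·1.927²/(2·9.81) = 8.262 m
Δp = ρg·h_f = 1025·9.81·8.262 = 83.08 kPa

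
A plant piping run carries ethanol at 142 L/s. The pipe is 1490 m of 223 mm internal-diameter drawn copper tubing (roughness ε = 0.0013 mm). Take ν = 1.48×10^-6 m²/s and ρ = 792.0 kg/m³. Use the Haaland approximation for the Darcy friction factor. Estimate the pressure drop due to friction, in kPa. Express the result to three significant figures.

V = 4Q/(πD²) = 4·0.142/(π·0.223²) = 3.636 m/s
Re = VD/ν = 3.636·0.223/1.48×10^-6 = 5.48×10^5 → turbulent
ε/D = 0.0013/223 = 5.83×10^-6
Haaland: f = 0.01292
h_f = f(L/D)V²/(2g) = 0.01292·(1490/0.223)·3.636²/(2·9.81) = 58.16 m
Δp = ρg·h_f = 792.0·9.81·58.16 = 451.9 kPa

Δp ≈ 452 kPa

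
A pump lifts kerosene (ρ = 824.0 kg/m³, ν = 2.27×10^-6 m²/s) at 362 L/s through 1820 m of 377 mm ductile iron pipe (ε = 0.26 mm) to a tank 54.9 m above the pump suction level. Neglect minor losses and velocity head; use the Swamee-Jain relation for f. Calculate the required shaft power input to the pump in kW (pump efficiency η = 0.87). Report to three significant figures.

V = 4Q/(πD²) = 3.243 m/s; Re = 5.39×10^5; ε/D = 6.90×10^-4; f = 0.01881
h_f = f(L/D)V²/2g = 48.68 m
Total head H = z + h_f = 54.9 + 48.68 = 103.6 m
P_hyd = ρgQH = 824.0·9.81·0.362·103.6 = 303.1 kW
P_shaft = P_hyd/η = 303.1/0.87 = 348.4 kW

P_shaft ≈ 348 kW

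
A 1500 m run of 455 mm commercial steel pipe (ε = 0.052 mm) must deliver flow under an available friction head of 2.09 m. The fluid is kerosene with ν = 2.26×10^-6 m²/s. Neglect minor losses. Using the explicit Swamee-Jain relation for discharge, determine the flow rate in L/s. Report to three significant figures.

Swamee-Jain (Type II): Q = -0.965·√(gD⁵h_f/L)·ln[ε/(3.7D) + √(3.17ν²L/(gD³h_f))]
√(gD⁵h_f/L) = √(9.81·0.455⁵·2.09/1500) = 0.01633
ε/(3.7D) = 3.09×10^-5; √(3.17ν²L/(gD³h_f)) = 1.12×10^-4
Q = -0.965·0.01633·ln(1.430×10^-4) = 0.1395 m³/s
Check: V = 0.858 m/s, Re = 1.73×10^5, f = 0.01688, h_f = 2.09 m ≈ 2.09 m ✓

Q ≈ 139 L/s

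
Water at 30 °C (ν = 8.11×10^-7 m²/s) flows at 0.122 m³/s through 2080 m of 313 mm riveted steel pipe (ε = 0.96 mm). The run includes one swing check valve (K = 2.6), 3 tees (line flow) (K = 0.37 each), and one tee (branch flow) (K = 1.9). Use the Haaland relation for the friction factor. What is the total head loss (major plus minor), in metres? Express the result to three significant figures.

H_L ≈ 23.3 m

V = 4Q/(πD²) = 1.586 m/s; V²/2g = 0.1281 m
Re = 6.12×10^5, ε/D = 0.00307 → f = 0.02658 (Haaland)
Major: h_f = f(L/D)·V²/2g = 0.02658·6645·0.1281 = 22.63 m
Minor: ΣK = 5.61; h_m = ΣK·V²/2g = 0.7188 m
Total H_L = 22.63 + 0.7188 = 23.35 m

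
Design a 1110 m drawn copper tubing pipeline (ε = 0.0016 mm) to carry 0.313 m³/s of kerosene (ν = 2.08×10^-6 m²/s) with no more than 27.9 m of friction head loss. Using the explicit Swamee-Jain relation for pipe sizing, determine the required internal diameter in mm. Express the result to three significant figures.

D ≈ 338 mm

Swamee-Jain (Type III): D = 0.66·[ε^1.25·(LQ²/(gh_f))^4.75 + ν·Q^9.4·(L/(gh_f))^5.2]^0.04
LQ²/(gh_f) = 0.3973; L/(gh_f) = 4.056
Term 1 = ε^1.25·(…)^4.75 = 7.10×10^-10; Term 2 = ν·Q^9.4·(…)^5.2 = 5.47×10^-8
D = 0.66·(7.10×10^-10 + 5.47×10^-8)^0.04 = 0.3383 m = 338 mm
Check: V = 3.48 m/s, Re = 5.66×10^5, f = 0.01289, h_f = 26.1 m ≈ 27.9 m ✓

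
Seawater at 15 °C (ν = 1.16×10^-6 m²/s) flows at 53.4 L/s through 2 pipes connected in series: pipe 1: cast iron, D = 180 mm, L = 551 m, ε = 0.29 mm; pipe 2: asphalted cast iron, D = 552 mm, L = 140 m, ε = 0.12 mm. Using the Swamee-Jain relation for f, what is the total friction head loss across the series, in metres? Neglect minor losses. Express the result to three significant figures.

H ≈ 15.8 m

Pipe 1: V = 2.098 m/s, Re = 3.26×10^5, ε/D = 0.00161, f = 0.02292, h_1 = f(L/D)V²/2g = 15.75 m
Pipe 2: V = 0.2231 m/s, Re = 1.06×10^5, ε/D = 2.17×10^-4, f = 0.01890, h_2 = f(L/D)V²/2g = 0.01217 m
Series → Q common, losses add: H = Σh = 15.76 m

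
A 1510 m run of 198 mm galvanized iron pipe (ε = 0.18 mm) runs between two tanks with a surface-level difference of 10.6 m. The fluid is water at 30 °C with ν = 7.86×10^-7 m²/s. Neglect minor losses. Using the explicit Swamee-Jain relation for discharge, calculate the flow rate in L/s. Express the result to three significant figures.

Swamee-Jain (Type II): Q = -0.965·√(gD⁵h_f/L)·ln[ε/(3.7D) + √(3.17ν²L/(gD³h_f))]
√(gD⁵h_f/L) = √(9.81·0.198⁵·10.6/1510) = 0.004578
ε/(3.7D) = 2.46×10^-4; √(3.17ν²L/(gD³h_f)) = 6.05×10^-5
Q = -0.965·0.004578·ln(3.062×10^-4) = 0.03574 m³/s
Check: V = 1.16 m/s, Re = 2.92×10^5, f = 0.02039, h_f = 10.7 m ≈ 10.6 m ✓

Q ≈ 35.7 L/s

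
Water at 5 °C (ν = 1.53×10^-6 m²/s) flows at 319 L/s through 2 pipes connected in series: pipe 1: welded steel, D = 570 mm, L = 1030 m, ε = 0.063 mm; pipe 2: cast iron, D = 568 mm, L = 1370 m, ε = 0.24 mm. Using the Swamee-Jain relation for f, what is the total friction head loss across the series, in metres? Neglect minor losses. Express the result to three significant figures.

H ≈ 5.50 m

Pipe 1: V = 1.250 m/s, Re = 4.66×10^5, ε/D = 1.11×10^-4, f = 0.01471, h_1 = f(L/D)V²/2g = 2.117 m
Pipe 2: V = 1.259 m/s, Re = 4.67×10^5, ε/D = 4.23×10^-4, f = 0.01734, h_2 = f(L/D)V²/2g = 3.378 m
Series → Q common, losses add: H = Σh = 5.495 m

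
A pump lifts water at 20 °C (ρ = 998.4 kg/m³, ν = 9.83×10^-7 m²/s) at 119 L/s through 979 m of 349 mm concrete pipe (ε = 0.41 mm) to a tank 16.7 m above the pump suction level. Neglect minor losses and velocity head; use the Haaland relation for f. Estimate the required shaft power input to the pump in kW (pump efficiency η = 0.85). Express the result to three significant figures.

P_shaft ≈ 29.3 kW

V = 4Q/(πD²) = 1.244 m/s; Re = 4.42×10^5; ε/D = 0.00117; f = 0.02100
h_f = f(L/D)V²/2g = 4.645 m
Total head H = z + h_f = 16.7 + 4.645 = 21.35 m
P_hyd = ρgQH = 998.4·9.81·0.119·21.35 = 24.88 kW
P_shaft = P_hyd/η = 24.88/0.85 = 29.27 kW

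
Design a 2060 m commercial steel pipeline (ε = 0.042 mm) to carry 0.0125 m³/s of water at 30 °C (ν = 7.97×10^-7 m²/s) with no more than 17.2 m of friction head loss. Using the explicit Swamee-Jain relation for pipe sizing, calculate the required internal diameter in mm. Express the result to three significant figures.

Swamee-Jain (Type III): D = 0.66·[ε^1.25·(LQ²/(gh_f))^4.75 + ν·Q^9.4·(L/(gh_f))^5.2]^0.04
LQ²/(gh_f) = 0.001908; L/(gh_f) = 12.21
Term 1 = ε^1.25·(…)^4.75 = 4.09×10^-19; Term 2 = ν·Q^9.4·(…)^5.2 = 4.60×10^-19
D = 0.66·(4.09×10^-19 + 4.60×10^-19)^0.04 = 0.1251 m = 125 mm
Check: V = 1.02 m/s, Re = 1.60×10^5, f = 0.01848, h_f = 16.1 m ≈ 17.2 m ✓

D ≈ 125 mm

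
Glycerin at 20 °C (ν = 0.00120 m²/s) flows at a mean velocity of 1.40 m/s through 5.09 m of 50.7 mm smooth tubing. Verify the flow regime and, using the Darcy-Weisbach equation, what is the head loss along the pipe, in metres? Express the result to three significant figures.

Re = VD/ν = 1.40·0.05070/0.00120 = 59.2 → laminar (Re < 2300)
f = 64/Re = 1.082
h_f = f(L/D)V²/(2g) = 1.082·(5.09/0.05070)·1.40²/(2·9.81) = 10.85 m

h_f ≈ 10.9 m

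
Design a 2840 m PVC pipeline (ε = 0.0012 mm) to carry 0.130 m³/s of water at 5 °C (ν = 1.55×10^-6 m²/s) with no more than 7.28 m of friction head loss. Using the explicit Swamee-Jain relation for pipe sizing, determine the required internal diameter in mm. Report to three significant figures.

D ≈ 386 mm

Swamee-Jain (Type III): D = 0.66·[ε^1.25·(LQ²/(gh_f))^4.75 + ν·Q^9.4·(L/(gh_f))^5.2]^0.04
LQ²/(gh_f) = 0.6721; L/(gh_f) = 39.77
Term 1 = ε^1.25·(…)^4.75 = 6.01×10^-9; Term 2 = ν·Q^9.4·(…)^5.2 = 1.51×10^-6
D = 0.66·(6.01×10^-9 + 1.51×10^-6)^0.04 = 0.3862 m = 386 mm
Check: V = 1.11 m/s, Re = 2.77×10^5, f = 0.01463, h_f = 6.76 m ≈ 7.28 m ✓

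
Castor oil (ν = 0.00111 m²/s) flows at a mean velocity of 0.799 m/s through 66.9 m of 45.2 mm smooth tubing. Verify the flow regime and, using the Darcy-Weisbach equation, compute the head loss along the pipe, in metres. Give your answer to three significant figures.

h_f ≈ 94.7 m

Re = VD/ν = 0.799·0.04520/0.00111 = 32.5 → laminar (Re < 2300)
f = 64/Re = 1.967
h_f = f(L/D)V²/(2g) = 1.967·(66.9/0.04520)·0.799²/(2·9.81) = 94.73 m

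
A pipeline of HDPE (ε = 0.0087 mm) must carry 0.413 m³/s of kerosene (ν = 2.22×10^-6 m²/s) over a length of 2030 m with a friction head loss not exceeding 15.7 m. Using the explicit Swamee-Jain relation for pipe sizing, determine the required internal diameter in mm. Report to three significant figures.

D ≈ 482 mm

Swamee-Jain (Type III): D = 0.66·[ε^1.25·(LQ²/(gh_f))^4.75 + ν·Q^9.4·(L/(gh_f))^5.2]^0.04
LQ²/(gh_f) = 2.248; L/(gh_f) = 13.18
Term 1 = ε^1.25·(…)^4.75 = 2.22×10^-5; Term 2 = ν·Q^9.4·(…)^5.2 = 3.63×10^-4
D = 0.66·(2.22×10^-5 + 3.63×10^-4)^0.04 = 0.4819 m = 482 mm
Check: V = 2.26 m/s, Re = 4.92×10^5, f = 0.01341, h_f = 14.8 m ≈ 15.7 m ✓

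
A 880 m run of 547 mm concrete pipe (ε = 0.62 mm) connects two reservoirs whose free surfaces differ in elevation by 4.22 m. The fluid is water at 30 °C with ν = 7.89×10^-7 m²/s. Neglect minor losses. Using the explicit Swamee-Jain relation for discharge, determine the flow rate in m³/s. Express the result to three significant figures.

Swamee-Jain (Type II): Q = -0.965·√(gD⁵h_f/L)·ln[ε/(3.7D) + √(3.17ν²L/(gD³h_f))]
√(gD⁵h_f/L) = √(9.81·0.547⁵·4.22/880) = 0.04800
ε/(3.7D) = 3.06×10^-4; √(3.17ν²L/(gD³h_f)) = 1.60×10^-5
Q = -0.965·0.04800·ln(3.223×10^-4) = 0.3724 m³/s
Check: V = 1.58 m/s, Re = 1.10×10^6, f = 0.02058, h_f = 4.24 m ≈ 4.22 m ✓

Q ≈ 0.372 m³/s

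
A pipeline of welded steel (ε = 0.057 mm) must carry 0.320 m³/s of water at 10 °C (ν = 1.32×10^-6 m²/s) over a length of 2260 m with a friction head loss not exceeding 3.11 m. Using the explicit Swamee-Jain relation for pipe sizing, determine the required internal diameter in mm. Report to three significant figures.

D ≈ 622 mm

Swamee-Jain (Type III): D = 0.66·[ε^1.25·(LQ²/(gh_f))^4.75 + ν·Q^9.4·(L/(gh_f))^5.2]^0.04
LQ²/(gh_f) = 7.585; L/(gh_f) = 74.08
Term 1 = ε^1.25·(…)^4.75 = 0.0749; Term 2 = ν·Q^9.4·(…)^5.2 = 0.155
D = 0.66·(0.0749 + 0.155)^0.04 = 0.6224 m = 622 mm
Check: V = 1.05 m/s, Re = 4.96×10^5, f = 0.01438, h_f = 2.95 m ≈ 3.11 m ✓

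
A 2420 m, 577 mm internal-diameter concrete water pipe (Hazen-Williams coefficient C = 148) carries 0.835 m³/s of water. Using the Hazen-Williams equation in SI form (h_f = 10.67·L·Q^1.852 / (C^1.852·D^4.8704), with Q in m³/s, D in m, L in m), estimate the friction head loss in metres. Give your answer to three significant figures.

h_f ≈ 25.8 m

h_f = 10.67·2420·0.835^1.852 / (148^1.852·0.577^4.8704) = 25.75 m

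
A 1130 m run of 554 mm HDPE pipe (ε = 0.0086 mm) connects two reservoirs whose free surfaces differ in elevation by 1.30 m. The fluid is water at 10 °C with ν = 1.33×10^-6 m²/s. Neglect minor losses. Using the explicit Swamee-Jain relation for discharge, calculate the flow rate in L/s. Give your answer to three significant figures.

Swamee-Jain (Type II): Q = -0.965·√(gD⁵h_f/L)·ln[ε/(3.7D) + √(3.17ν²L/(gD³h_f))]
√(gD⁵h_f/L) = √(9.81·0.554⁵·1.30/1130) = 0.02427
ε/(3.7D) = 4.20×10^-6; √(3.17ν²L/(gD³h_f)) = 5.41×10^-5
Q = -0.965·0.02427·ln(5.825×10^-5) = 0.2284 m³/s
Check: V = 0.947 m/s, Re = 3.95×10^5, f = 0.01388, h_f = 1.29 m ≈ 1.30 m ✓

Q ≈ 228 L/s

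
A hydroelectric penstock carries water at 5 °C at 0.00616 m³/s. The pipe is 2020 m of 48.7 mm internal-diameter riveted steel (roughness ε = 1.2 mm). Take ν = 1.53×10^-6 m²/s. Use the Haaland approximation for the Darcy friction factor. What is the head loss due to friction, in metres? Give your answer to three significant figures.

h_f ≈ 1230 m

V = 4Q/(πD²) = 4·0.00616/(π·0.0487²) = 3.307 m/s
Re = VD/ν = 3.307·0.0487/1.53×10^-6 = 1.05×10^5 → turbulent
ε/D = 1.2/48.7 = 0.0246
Haaland: f = 0.05320
h_f = f(L/D)V²/(2g) = 0.05320·(2020/0.0487)·3.307²/(2·9.81) = 1230 m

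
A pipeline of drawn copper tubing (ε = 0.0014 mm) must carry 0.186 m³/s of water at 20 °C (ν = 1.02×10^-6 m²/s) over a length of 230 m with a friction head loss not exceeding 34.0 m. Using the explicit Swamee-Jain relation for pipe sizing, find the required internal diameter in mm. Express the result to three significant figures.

Swamee-Jain (Type III): D = 0.66·[ε^1.25·(LQ²/(gh_f))^4.75 + ν·Q^9.4·(L/(gh_f))^5.2]^0.04
LQ²/(gh_f) = 0.02386; L/(gh_f) = 0.6896
Term 1 = ε^1.25·(…)^4.75 = 9.47×10^-16; Term 2 = ν·Q^9.4·(…)^5.2 = 2.01×10^-14
D = 0.66·(9.47×10^-16 + 2.01×10^-14)^0.04 = 0.1873 m = 187 mm
Check: V = 6.75 m/s, Re = 1.24×10^6, f = 0.01141, h_f = 32.6 m ≈ 34.0 m ✓

D ≈ 187 mm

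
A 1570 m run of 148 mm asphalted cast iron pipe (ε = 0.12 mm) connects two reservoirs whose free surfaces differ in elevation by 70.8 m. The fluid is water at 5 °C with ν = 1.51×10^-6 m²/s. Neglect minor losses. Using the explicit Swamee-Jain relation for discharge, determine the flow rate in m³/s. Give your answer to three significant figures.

Swamee-Jain (Type II): Q = -0.965·√(gD⁵h_f/L)·ln[ε/(3.7D) + √(3.17ν²L/(gD³h_f))]
√(gD⁵h_f/L) = √(9.81·0.148⁵·70.8/1570) = 0.005605
ε/(3.7D) = 2.19×10^-4; √(3.17ν²L/(gD³h_f)) = 7.10×10^-5
Q = -0.965·0.005605·ln(2.901×10^-4) = 0.04405 m³/s
Check: V = 2.56 m/s, Re = 2.51×10^5, f = 0.02012, h_f = 71.3 m ≈ 70.8 m ✓

Q ≈ 0.0441 m³/s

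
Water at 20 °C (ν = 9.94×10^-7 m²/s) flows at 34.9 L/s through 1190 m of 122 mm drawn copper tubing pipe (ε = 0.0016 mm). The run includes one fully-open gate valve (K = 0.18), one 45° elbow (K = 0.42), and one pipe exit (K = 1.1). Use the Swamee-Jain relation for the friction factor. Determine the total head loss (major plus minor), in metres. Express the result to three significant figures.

H_L ≈ 62.9 m

V = 4Q/(πD²) = 2.985 m/s; V²/2g = 0.4543 m
Re = 3.66×10^5, ε/D = 1.31×10^-5 → f = 0.01402 (Swamee-Jain)
Major: h_f = f(L/D)·V²/2g = 0.01402·9754·0.4543 = 62.14 m
Minor: ΣK = 1.70; h_m = ΣK·V²/2g = 0.7723 m
Total H_L = 62.14 + 0.7723 = 62.91 m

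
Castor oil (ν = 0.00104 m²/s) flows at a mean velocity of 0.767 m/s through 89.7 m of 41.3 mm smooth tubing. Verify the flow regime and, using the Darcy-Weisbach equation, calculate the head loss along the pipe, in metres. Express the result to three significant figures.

Re = VD/ν = 0.767·0.04130/0.00104 = 30.5 → laminar (Re < 2300)
f = 64/Re = 2.101
h_f = f(L/D)V²/(2g) = 2.101·(89.7/0.04130)·0.767²/(2·9.81) = 136.8 m

h_f ≈ 137 m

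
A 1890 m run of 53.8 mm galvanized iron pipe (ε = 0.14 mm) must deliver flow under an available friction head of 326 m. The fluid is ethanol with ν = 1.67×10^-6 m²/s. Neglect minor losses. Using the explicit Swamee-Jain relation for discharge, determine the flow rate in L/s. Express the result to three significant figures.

Q ≈ 5.92 L/s

Swamee-Jain (Type II): Q = -0.965·√(gD⁵h_f/L)·ln[ε/(3.7D) + √(3.17ν²L/(gD³h_f))]
√(gD⁵h_f/L) = √(9.81·0.0538⁵·326/1890) = 8.733×10^-4
ε/(3.7D) = 7.03×10^-4; √(3.17ν²L/(gD³h_f)) = 1.83×10^-4
Q = -0.965·8.733×10^-4·ln(8.865×10^-4) = 0.005923 m³/s
Check: V = 2.61 m/s, Re = 8.39×10^4, f = 0.02708, h_f = 329 m ≈ 326 m ✓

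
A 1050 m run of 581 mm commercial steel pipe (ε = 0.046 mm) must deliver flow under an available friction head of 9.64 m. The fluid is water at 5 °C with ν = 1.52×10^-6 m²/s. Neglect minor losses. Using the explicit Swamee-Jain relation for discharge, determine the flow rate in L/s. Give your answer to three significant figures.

Swamee-Jain (Type II): Q = -0.965·√(gD⁵h_f/L)·ln[ε/(3.7D) + √(3.17ν²L/(gD³h_f))]
√(gD⁵h_f/L) = √(9.81·0.581⁵·9.64/1050) = 0.07722
ε/(3.7D) = 2.14×10^-5; √(3.17ν²L/(gD³h_f)) = 2.04×10^-5
Q = -0.965·0.07722·ln(4.176×10^-5) = 0.7514 m³/s
Check: V = 2.83 m/s, Re = 1.08×10^6, f = 0.01309, h_f = 9.69 m ≈ 9.64 m ✓

Q ≈ 751 L/s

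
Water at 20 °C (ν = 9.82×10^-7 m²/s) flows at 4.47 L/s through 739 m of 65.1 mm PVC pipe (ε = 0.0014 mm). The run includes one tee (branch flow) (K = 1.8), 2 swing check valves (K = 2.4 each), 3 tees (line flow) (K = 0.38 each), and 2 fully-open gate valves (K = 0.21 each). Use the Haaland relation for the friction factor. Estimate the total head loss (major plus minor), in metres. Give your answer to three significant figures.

H_L ≈ 19.9 m

V = 4Q/(πD²) = 1.343 m/s; V²/2g = 0.09192 m
Re = 8.90×10^4, ε/D = 2.15×10^-5 → f = 0.01834 (Haaland)
Major: h_f = f(L/D)·V²/2g = 0.01834·11352·0.09192 = 19.14 m
Minor: ΣK = 8.16; h_m = ΣK·V²/2g = 0.7501 m
Total H_L = 19.14 + 0.7501 = 19.89 m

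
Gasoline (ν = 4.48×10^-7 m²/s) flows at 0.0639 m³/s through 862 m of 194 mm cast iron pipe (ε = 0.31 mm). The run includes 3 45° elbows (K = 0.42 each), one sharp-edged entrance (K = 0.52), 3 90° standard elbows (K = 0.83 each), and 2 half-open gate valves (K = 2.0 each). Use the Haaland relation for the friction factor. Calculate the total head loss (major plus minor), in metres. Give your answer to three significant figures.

V = 4Q/(πD²) = 2.162 m/s; V²/2g = 0.2382 m
Re = 9.36×10^5, ε/D = 0.00160 → f = 0.02233 (Haaland)
Major: h_f = f(L/D)·V²/2g = 0.02233·4443·0.2382 = 23.63 m
Minor: ΣK = 8.27; h_m = ΣK·V²/2g = 1.970 m
Total H_L = 23.63 + 1.970 = 25.60 m

H_L ≈ 25.6 m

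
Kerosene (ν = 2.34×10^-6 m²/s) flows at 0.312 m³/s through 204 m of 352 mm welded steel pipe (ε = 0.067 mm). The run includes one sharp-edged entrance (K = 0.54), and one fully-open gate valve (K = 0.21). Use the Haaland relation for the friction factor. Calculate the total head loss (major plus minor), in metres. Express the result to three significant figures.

H_L ≈ 5.02 m

V = 4Q/(πD²) = 3.206 m/s; V²/2g = 0.5239 m
Re = 4.82×10^5, ε/D = 1.90×10^-4 → f = 0.01525 (Haaland)
Major: h_f = f(L/D)·V²/2g = 0.01525·579.5·0.5239 = 4.629 m
Minor: ΣK = 0.750; h_m = ΣK·V²/2g = 0.3929 m
Total H_L = 4.629 + 0.3929 = 5.022 m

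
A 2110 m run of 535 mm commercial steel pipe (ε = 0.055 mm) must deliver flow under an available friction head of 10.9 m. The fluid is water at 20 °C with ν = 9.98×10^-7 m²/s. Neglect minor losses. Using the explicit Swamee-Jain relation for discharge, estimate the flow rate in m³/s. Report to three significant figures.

Q ≈ 0.452 m³/s

Swamee-Jain (Type II): Q = -0.965·√(gD⁵h_f/L)·ln[ε/(3.7D) + √(3.17ν²L/(gD³h_f))]
√(gD⁵h_f/L) = √(9.81·0.535⁵·10.9/2110) = 0.04713
ε/(3.7D) = 2.78×10^-5; √(3.17ν²L/(gD³h_f)) = 2.02×10^-5
Q = -0.965·0.04713·ln(4.796×10^-5) = 0.4523 m³/s
Check: V = 2.01 m/s, Re = 1.08×10^6, f = 0.01347, h_f = 11.0 m ≈ 10.9 m ✓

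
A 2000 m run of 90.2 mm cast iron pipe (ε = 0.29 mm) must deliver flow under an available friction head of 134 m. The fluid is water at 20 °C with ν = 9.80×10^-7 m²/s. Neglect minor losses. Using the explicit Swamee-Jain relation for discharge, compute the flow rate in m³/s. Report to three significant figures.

Q ≈ 0.0133 m³/s

Swamee-Jain (Type II): Q = -0.965·√(gD⁵h_f/L)·ln[ε/(3.7D) + √(3.17ν²L/(gD³h_f))]
√(gD⁵h_f/L) = √(9.81·0.0902⁵·134/2000) = 0.001981
ε/(3.7D) = 8.69×10^-4; √(3.17ν²L/(gD³h_f)) = 7.94×10^-5
Q = -0.965·0.001981·ln(9.484×10^-4) = 0.01331 m³/s
Check: V = 2.08 m/s, Re = 1.92×10^5, f = 0.02753, h_f = 135 m ≈ 134 m ✓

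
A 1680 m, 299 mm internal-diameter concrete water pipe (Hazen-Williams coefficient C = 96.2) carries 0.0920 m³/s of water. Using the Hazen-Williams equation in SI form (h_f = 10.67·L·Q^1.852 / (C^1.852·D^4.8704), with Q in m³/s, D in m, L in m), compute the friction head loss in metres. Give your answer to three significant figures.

h_f ≈ 16.4 m

h_f = 10.67·1680·0.0920^1.852 / (96.2^1.852·0.299^4.8704) = 16.42 m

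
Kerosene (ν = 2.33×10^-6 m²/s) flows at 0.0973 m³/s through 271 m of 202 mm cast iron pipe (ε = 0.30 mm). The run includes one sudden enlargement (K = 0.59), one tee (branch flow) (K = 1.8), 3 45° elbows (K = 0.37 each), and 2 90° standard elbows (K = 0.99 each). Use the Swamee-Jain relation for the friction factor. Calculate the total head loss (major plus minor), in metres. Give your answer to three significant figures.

V = 4Q/(πD²) = 3.036 m/s; V²/2g = 0.4698 m
Re = 2.63×10^5, ε/D = 0.00149 → f = 0.02267 (Swamee-Jain)
Major: h_f = f(L/D)·V²/2g = 0.02267·1342·0.4698 = 14.29 m
Minor: ΣK = 5.48; h_m = ΣK·V²/2g = 2.575 m
Total H_L = 14.29 + 2.575 = 16.86 m

H_L ≈ 16.9 m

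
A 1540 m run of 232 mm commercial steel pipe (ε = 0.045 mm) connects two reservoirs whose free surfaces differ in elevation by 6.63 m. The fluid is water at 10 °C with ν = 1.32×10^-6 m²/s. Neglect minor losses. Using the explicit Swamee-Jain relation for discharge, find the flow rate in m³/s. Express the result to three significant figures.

Q ≈ 0.0451 m³/s

Swamee-Jain (Type II): Q = -0.965·√(gD⁵h_f/L)·ln[ε/(3.7D) + √(3.17ν²L/(gD³h_f))]
√(gD⁵h_f/L) = √(9.81·0.232⁵·6.63/1540) = 0.005328
ε/(3.7D) = 5.24×10^-5; √(3.17ν²L/(gD³h_f)) = 1.02×10^-4
Q = -0.965·0.005328·ln(1.548×10^-4) = 0.04511 m³/s
Check: V = 1.07 m/s, Re = 1.88×10^5, f = 0.01724, h_f = 6.64 m ≈ 6.63 m ✓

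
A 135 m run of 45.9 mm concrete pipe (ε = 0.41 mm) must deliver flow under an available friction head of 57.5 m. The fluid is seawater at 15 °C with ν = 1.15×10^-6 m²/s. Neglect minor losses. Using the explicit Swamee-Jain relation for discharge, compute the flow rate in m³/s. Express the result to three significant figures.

Swamee-Jain (Type II): Q = -0.965·√(gD⁵h_f/L)·ln[ε/(3.7D) + √(3.17ν²L/(gD³h_f))]
√(gD⁵h_f/L) = √(9.81·0.0459⁵·57.5/135) = 9.226×10^-4
ε/(3.7D) = 0.00241; √(3.17ν²L/(gD³h_f)) = 1.02×10^-4
Q = -0.965·9.226×10^-4·ln(0.002516) = 0.005329 m³/s
Check: V = 3.22 m/s, Re = 1.29×10^5, f = 0.03721, h_f = 57.9 m ≈ 57.5 m ✓

Q ≈ 0.00533 m³/s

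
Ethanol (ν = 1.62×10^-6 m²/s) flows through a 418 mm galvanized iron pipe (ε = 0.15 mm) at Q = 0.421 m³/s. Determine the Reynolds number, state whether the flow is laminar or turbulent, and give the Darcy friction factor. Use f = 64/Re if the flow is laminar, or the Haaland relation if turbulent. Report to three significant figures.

Re ≈ 7.92×10^5; turbulent; f ≈ 0.0162

V = 4Q/(πD²) = 3.068 m/s
Re = VD/ν = 3.068·0.418/1.62×10^-6 = 7.92×10^5
Re > 4000 → turbulent; ε/D = 3.59×10^-4
Haaland: f = 0.01625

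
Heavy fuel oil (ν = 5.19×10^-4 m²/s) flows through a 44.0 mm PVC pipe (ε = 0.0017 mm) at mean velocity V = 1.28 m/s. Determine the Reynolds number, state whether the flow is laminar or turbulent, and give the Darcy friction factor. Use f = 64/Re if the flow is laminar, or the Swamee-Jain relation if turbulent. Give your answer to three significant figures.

Re = VD/ν = 1.280·0.0440/5.19×10^-4 = 109
Re < 2300 → laminar → f = 64/Re = 0.5898

Re ≈ 109; laminar; f = 64/Re ≈ 0.590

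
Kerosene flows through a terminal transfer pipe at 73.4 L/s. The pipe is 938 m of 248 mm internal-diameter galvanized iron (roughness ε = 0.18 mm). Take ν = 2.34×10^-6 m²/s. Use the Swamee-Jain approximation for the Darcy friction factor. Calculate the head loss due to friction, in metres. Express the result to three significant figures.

h_f ≈ 9.07 m

V = 4Q/(πD²) = 4·0.0734/(π·0.248²) = 1.520 m/s
Re = VD/ν = 1.520·0.248/2.34×10^-6 = 1.61×10^5 → turbulent
ε/D = 0.18/248 = 7.26×10^-4
Swamee-Jain: f = 0.02038
h_f = f(L/D)V²/(2g) = 0.02038·(938/0.248)·1.520²/(2·9.81) = 9.070 m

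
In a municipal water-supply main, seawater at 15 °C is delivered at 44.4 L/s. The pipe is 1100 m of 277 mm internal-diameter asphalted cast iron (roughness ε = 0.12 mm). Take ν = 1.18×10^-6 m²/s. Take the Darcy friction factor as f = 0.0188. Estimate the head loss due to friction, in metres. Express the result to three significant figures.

V = 4Q/(πD²) = 4·0.0444/(π·0.277²) = 0.7368 m/s
h_f = f(L/D)V²/(2g) = 0.01880·(1100/0.277)·0.7368²/(2·9.81) = 2.066 m

h_f ≈ 2.07 m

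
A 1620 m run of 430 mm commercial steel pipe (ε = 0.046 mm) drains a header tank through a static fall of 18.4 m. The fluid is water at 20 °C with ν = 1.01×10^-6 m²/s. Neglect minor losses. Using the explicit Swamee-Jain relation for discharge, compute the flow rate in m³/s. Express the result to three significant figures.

Swamee-Jain (Type II): Q = -0.965·√(gD⁵h_f/L)·ln[ε/(3.7D) + √(3.17ν²L/(gD³h_f))]
√(gD⁵h_f/L) = √(9.81·0.430⁵·18.4/1620) = 0.04047
ε/(3.7D) = 2.89×10^-5; √(3.17ν²L/(gD³h_f)) = 1.91×10^-5
Q = -0.965·0.04047·ln(4.802×10^-5) = 0.3884 m³/s
Check: V = 2.67 m/s, Re = 1.14×10^6, f = 0.01347, h_f = 18.5 m ≈ 18.4 m ✓

Q ≈ 0.388 m³/s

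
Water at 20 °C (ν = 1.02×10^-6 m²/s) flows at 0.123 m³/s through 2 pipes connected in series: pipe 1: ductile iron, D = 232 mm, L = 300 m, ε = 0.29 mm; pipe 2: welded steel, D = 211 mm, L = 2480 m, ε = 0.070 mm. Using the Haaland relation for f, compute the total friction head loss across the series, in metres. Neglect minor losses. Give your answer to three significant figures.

Pipe 1: V = 2.910 m/s, Re = 6.62×10^5, ε/D = 0.00125, f = 0.02113, h_1 = f(L/D)V²/2g = 11.79 m
Pipe 2: V = 3.518 m/s, Re = 7.28×10^5, ε/D = 3.32×10^-4, f = 0.01609, h_2 = f(L/D)V²/2g = 119.2 m
Series → Q common, losses add: H = Σh = 131.0 m

H ≈ 131 m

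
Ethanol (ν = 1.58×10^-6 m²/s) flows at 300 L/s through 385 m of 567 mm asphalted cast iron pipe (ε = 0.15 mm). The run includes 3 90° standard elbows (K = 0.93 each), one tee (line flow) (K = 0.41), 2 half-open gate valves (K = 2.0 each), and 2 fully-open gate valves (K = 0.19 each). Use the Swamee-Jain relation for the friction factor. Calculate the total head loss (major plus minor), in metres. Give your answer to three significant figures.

V = 4Q/(πD²) = 1.188 m/s; V²/2g = 0.07195 m
Re = 4.26×10^5, ε/D = 2.65×10^-4 → f = 0.01628 (Swamee-Jain)
Major: h_f = f(L/D)·V²/2g = 0.01628·679.0·0.07195 = 0.7956 m
Minor: ΣK = 7.58; h_m = ΣK·V²/2g = 0.5454 m
Total H_L = 0.7956 + 0.5454 = 1.341 m

H_L ≈ 1.34 m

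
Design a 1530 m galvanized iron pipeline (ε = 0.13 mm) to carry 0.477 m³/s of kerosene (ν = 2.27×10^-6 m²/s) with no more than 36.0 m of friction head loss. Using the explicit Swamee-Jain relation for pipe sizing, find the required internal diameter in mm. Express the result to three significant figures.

Swamee-Jain (Type III): D = 0.66·[ε^1.25·(LQ²/(gh_f))^4.75 + ν·Q^9.4·(L/(gh_f))^5.2]^0.04
LQ²/(gh_f) = 0.9857; L/(gh_f) = 4.332
Term 1 = ε^1.25·(…)^4.75 = 1.30×10^-5; Term 2 = ν·Q^9.4·(…)^5.2 = 4.42×10^-6
D = 0.66·(1.30×10^-5 + 4.42×10^-6)^0.04 = 0.4257 m = 426 mm
Check: V = 3.35 m/s, Re = 6.28×10^5, f = 0.01618, h_f = 33.3 m ≈ 36.0 m ✓

D ≈ 426 mm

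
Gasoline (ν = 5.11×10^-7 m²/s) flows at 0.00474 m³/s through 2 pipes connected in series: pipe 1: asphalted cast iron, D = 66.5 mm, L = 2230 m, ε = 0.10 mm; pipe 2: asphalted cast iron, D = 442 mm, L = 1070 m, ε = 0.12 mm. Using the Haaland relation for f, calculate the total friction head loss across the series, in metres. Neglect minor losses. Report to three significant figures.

H ≈ 72.7 m

Pipe 1: V = 1.365 m/s, Re = 1.78×10^5, ε/D = 0.00150, f = 0.02284, h_1 = f(L/D)V²/2g = 72.72 m
Pipe 2: V = 0.03089 m/s, Re = 2.67×10^4, ε/D = 2.71×10^-4, f = 0.02454, h_2 = f(L/D)V²/2g = 0.002889 m
Series → Q common, losses add: H = Σh = 72.72 m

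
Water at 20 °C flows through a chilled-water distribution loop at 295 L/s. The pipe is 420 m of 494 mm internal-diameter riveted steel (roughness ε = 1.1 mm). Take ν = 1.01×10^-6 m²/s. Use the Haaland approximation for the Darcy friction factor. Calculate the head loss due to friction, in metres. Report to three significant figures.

V = 4Q/(πD²) = 4·0.295/(π·0.494²) = 1.539 m/s
Re = VD/ν = 1.539·0.494/1.01×10^-6 = 7.53×10^5 → turbulent
ε/D = 1.1/494 = 0.00223
Haaland: f = 0.02435
h_f = f(L/D)V²/(2g) = 0.02435·(420/0.494)·1.539²/(2·9.81) = 2.500 m

h_f ≈ 2.50 m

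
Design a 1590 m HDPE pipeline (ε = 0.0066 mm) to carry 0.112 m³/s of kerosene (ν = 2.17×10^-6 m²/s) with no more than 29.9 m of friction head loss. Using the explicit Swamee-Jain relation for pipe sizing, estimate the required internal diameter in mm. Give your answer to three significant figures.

D ≈ 245 mm

Swamee-Jain (Type III): D = 0.66·[ε^1.25·(LQ²/(gh_f))^4.75 + ν·Q^9.4·(L/(gh_f))^5.2]^0.04
LQ²/(gh_f) = 0.06800; L/(gh_f) = 5.421
Term 1 = ε^1.25·(…)^4.75 = 9.52×10^-13; Term 2 = ν·Q^9.4·(…)^5.2 = 1.65×10^-11
D = 0.66·(9.52×10^-13 + 1.65×10^-11)^0.04 = 0.2450 m = 245 mm
Check: V = 2.38 m/s, Re = 2.68×10^5, f = 0.01497, h_f = 27.9 m ≈ 29.9 m ✓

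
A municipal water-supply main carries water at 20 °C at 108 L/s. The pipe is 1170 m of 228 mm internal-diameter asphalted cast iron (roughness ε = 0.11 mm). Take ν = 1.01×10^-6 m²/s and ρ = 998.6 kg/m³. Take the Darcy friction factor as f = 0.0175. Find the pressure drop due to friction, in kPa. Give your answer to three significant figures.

V = 4Q/(πD²) = 4·0.108/(π·0.228²) = 2.645 m/s
h_f = f(L/D)V²/(2g) = 0.01750·(1170/0.228)·2.645²/(2·9.81) = 32.03 m
Δp = ρg·h_f = 998.6·9.81·32.03 = 313.7 kPa

Δp ≈ 314 kPa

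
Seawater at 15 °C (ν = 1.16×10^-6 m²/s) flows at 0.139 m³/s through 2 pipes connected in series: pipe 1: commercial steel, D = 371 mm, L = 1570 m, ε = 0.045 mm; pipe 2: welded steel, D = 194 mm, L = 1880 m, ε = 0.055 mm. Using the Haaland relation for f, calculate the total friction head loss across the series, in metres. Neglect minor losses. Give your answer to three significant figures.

H ≈ 176 m

Pipe 1: V = 1.286 m/s, Re = 4.11×10^5, ε/D = 1.21×10^-4, f = 0.01482, h_1 = f(L/D)V²/2g = 5.284 m
Pipe 2: V = 4.702 m/s, Re = 7.86×10^5, ε/D = 2.84×10^-4, f = 0.01561, h_2 = f(L/D)V²/2g = 170.5 m
Series → Q common, losses add: H = Σh = 175.8 m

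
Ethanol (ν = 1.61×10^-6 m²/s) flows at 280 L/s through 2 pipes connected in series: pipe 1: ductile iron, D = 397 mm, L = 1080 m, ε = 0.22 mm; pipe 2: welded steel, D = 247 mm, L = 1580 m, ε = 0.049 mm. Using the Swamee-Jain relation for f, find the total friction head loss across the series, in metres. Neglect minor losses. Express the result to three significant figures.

Pipe 1: V = 2.262 m/s, Re = 5.58×10^5, ε/D = 5.54×10^-4, f = 0.01802, h_1 = f(L/D)V²/2g = 12.78 m
Pipe 2: V = 5.844 m/s, Re = 8.96×10^5, ε/D = 1.98×10^-4, f = 0.01485, h_2 = f(L/D)V²/2g = 165.3 m
Series → Q common, losses add: H = Σh = 178.1 m

H ≈ 178 m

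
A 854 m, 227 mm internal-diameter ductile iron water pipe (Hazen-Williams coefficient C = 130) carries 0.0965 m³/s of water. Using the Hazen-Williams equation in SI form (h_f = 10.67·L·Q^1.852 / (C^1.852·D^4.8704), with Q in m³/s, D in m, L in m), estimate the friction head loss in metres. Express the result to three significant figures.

h_f ≈ 20.0 m

h_f = 10.67·854·0.0965^1.852 / (130^1.852·0.227^4.8704) = 19.97 m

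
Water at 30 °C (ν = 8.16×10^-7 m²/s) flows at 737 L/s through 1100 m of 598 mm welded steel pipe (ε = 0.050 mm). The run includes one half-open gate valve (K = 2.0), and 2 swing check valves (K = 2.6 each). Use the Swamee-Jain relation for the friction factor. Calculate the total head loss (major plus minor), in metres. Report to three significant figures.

H_L ≈ 10.7 m

V = 4Q/(πD²) = 2.624 m/s; V²/2g = 0.3510 m
Re = 1.92×10^6, ε/D = 8.36×10^-5 → f = 0.01261 (Swamee-Jain)
Major: h_f = f(L/D)·V²/2g = 0.01261·1839·0.3510 = 8.141 m
Minor: ΣK = 7.20; h_m = ΣK·V²/2g = 2.527 m
Total H_L = 8.141 + 2.527 = 10.67 m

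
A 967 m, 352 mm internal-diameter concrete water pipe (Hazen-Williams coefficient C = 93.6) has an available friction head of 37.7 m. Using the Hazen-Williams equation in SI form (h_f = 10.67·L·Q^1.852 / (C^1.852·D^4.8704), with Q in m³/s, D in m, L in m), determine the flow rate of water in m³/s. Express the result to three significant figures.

Rearranging: Q = [h_f·C^1.852·D^4.8704 / (10.67·L)]^(1/1.852)
Q = [37.7·93.6^1.852·0.352^4.8704 / (10.67·967)]^0.540 = 0.2902 m³/s

Q ≈ 0.290 m³/s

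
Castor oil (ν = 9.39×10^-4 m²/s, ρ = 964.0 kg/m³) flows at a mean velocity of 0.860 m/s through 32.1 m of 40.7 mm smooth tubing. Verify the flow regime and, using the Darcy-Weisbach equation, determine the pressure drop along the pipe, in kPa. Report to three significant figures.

Re = VD/ν = 0.860·0.04070/9.39×10^-4 = 37.3 → laminar (Re < 2300)
f = 64/Re = 1.717
h_f = f(L/D)V²/(2g) = 1.717·(32.1/0.04070)·0.860²/(2·9.81) = 51.05 m
Δp = ρg·h_f = 964.0·9.81·51.05 = 482.7 kPa

Δp ≈ 483 kPa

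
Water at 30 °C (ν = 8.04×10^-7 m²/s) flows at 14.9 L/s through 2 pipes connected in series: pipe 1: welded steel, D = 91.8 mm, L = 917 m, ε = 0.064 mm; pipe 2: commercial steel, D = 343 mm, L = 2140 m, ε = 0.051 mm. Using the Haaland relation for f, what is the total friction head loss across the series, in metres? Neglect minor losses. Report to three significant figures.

H ≈ 50.0 m

Pipe 1: V = 2.251 m/s, Re = 2.57×10^5, ε/D = 6.97×10^-4, f = 0.01930, h_1 = f(L/D)V²/2g = 49.79 m
Pipe 2: V = 0.1613 m/s, Re = 6.88×10^4, ε/D = 1.49×10^-4, f = 0.01983, h_2 = f(L/D)V²/2g = 0.1640 m
Series → Q common, losses add: H = Σh = 49.96 m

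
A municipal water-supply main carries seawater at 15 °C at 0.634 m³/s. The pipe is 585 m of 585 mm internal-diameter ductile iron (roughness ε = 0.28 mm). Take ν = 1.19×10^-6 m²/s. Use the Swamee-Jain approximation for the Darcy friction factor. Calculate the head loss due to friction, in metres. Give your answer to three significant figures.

V = 4Q/(πD²) = 4·0.634/(π·0.585²) = 2.359 m/s
Re = VD/ν = 2.359·0.585/1.19×10^-6 = 1.16×10^6 → turbulent
ε/D = 0.28/585 = 4.79×10^-4
Swamee-Jain: f = 0.01708
h_f = f(L/D)V²/(2g) = 0.01708·(585/0.585)·2.359²/(2·9.81) = 4.844 m

h_f ≈ 4.84 m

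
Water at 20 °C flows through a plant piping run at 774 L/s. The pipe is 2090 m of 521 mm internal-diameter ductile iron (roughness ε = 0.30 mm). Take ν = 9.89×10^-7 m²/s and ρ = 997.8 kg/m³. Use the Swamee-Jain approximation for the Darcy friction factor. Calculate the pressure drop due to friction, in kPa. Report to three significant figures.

Δp ≈ 463 kPa

V = 4Q/(πD²) = 4·0.774/(π·0.521²) = 3.631 m/s
Re = VD/ν = 3.631·0.521/9.89×10^-7 = 1.91×10^6 → turbulent
ε/D = 0.30/521 = 5.76×10^-4
Swamee-Jain: f = 0.01755
h_f = f(L/D)V²/(2g) = 0.01755·(2090/0.521)·3.631²/(2·9.81) = 47.31 m
Δp = ρg·h_f = 997.8·9.81·47.31 = 463.1 kPa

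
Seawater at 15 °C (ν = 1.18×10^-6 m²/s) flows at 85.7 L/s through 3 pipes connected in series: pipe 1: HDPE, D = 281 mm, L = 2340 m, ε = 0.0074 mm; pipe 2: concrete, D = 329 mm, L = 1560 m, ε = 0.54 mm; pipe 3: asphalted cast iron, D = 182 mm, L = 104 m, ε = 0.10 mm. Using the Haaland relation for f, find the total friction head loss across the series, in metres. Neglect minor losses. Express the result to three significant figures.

Pipe 1: V = 1.382 m/s, Re = 3.29×10^5, ε/D = 2.63×10^-5, f = 0.01433, h_1 = f(L/D)V²/2g = 11.62 m
Pipe 2: V = 1.008 m/s, Re = 2.81×10^5, ε/D = 0.00164, f = 0.02293, h_2 = f(L/D)V²/2g = 5.631 m
Pipe 3: V = 3.294 m/s, Re = 5.08×10^5, ε/D = 5.49×10^-4, f = 0.01787, h_3 = f(L/D)V²/2g = 5.649 m
Series → Q common, losses add: H = Σh = 22.90 m

H ≈ 22.9 m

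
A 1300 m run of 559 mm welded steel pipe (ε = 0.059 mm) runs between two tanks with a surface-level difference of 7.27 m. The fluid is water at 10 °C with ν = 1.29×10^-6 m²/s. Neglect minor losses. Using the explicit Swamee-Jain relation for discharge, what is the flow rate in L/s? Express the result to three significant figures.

Q ≈ 521 L/s

Swamee-Jain (Type II): Q = -0.965·√(gD⁵h_f/L)·ln[ε/(3.7D) + √(3.17ν²L/(gD³h_f))]
√(gD⁵h_f/L) = √(9.81·0.559⁵·7.27/1300) = 0.05472
ε/(3.7D) = 2.85×10^-5; √(3.17ν²L/(gD³h_f)) = 2.35×10^-5
Q = -0.965·0.05472·ln(5.199×10^-5) = 0.5209 m³/s
Check: V = 2.12 m/s, Re = 9.20×10^5, f = 0.01368, h_f = 7.31 m ≈ 7.27 m ✓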